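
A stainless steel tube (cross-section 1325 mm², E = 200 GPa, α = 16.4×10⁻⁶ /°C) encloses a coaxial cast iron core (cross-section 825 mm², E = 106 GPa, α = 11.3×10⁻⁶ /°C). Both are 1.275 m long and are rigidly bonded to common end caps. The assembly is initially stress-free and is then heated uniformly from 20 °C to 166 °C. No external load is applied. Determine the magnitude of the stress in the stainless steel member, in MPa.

Equilibrium of a rigid end plate with no external load gives equal and opposite internal forces ±P in the two members. Since α_{stainless steel} > α_{cast iron}, heating drives the stainless steel into compression and the cast iron into tension.
Compatibility of the two members (thermal + elastic change equal): (α₁ − α₂)ΔT = P·[1/(A₁E₁) + 1/(A₂E₂)].
|α₁ − α₂|·ΔT = 5.1×10⁻⁶ × 146 = 0.0007446.
1/(A₁E₁) + 1/(A₂E₂) = 1/(1325×200×10³) + 1/(825×106×10³) = 1.521×10⁻⁸ N⁻¹.
So P = 0.0007446 / 1.521×10⁻⁸ = 48.96 kN.
σ_{stainless steel} = P/A₁ = 48960/1325 = 36.95 MPa, compressive.

σ ≈ 37 MPa (compressive)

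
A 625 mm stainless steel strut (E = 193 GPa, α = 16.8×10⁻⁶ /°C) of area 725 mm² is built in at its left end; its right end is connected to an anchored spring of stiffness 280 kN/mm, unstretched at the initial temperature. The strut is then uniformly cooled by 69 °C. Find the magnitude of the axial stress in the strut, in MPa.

σ ≈ 124 MPa (tensile)

The unrestrained thermal change is αΔT L = 16.8×10⁻⁶ × 69 × 625 = 0.7245 mm.
Let P be the tensile force in the spring. The strut extends elastically by PL/(AE) and the spring stretches by P/k; together these equal δ_free.
P [ L/(AE) + 1/k ] = δ_free → P [ 625/(725×193×10³) + 1/(280×10³) ] = 0.7245.
P = 0.7245 / 8.038×10⁻⁶ = 90130 N.
σ = P/A = 90130/725 = 124.3 MPa.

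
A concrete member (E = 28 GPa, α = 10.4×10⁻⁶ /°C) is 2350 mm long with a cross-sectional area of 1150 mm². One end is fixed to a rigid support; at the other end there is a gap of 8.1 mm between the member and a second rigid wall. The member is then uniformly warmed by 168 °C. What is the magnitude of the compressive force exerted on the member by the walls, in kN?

P ≈ 0 kN

Unrestrained expansion: δ_free = αΔT L = 10.4×10⁻⁶ × 168 × 2350 = 4.106 mm.
This is smaller than the 8.1 mm clearance, so the member expands freely without reaching the stop — the stress is zero.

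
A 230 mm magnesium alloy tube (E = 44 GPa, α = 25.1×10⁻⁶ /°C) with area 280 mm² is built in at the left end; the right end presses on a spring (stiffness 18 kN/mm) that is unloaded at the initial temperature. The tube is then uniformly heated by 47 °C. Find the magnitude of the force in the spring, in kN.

Free thermal expansion: δ_free = αΔT L = 25.1×10⁻⁶ × 47 × 230 = 0.2713 mm.
Let P be the compressive force at the spring. The tube shortens elastically by PL/(AE) and the spring compresses by P/k; together these equal δ_free.
So P = δ_free / [L/(AE) + 1/k] = 0.2713 / [ 230/(280×44×10³) + 1/(18×10³) ].
P = 0.2713 / 7.422×10⁻⁵ = 3656 N.

P ≈ 3.66 kN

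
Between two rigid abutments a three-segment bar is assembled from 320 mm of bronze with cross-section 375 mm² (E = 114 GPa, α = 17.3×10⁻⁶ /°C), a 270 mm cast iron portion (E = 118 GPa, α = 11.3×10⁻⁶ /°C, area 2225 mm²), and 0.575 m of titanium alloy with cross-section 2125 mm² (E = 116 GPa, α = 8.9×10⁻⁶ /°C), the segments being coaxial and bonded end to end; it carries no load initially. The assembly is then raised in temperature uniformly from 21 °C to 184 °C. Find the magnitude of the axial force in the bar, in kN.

P ≈ 206 kN (compressive)

With the walls removed the bar would change length by δ_free = Σ αᵢΔT Lᵢ = 17.3×10⁻⁶×163×320 + 11.3×10⁻⁶×163×270 + 8.9×10⁻⁶×163×575 = 2.234 mm.
Since the ends are fixed, an axial force P builds up, equal in every segment, with P · Σ Lᵢ/(AᵢEᵢ) = δ_free.
Σ Lᵢ/(AᵢEᵢ) = 320/(375×114×10³) + 270/(2225×118×10³) + 575/(2125×116×10³) = 1.085×10⁻⁵ mm/N.
P = 2.234 / 1.085×10⁻⁵ = 206000 N = 206 kN, compressive.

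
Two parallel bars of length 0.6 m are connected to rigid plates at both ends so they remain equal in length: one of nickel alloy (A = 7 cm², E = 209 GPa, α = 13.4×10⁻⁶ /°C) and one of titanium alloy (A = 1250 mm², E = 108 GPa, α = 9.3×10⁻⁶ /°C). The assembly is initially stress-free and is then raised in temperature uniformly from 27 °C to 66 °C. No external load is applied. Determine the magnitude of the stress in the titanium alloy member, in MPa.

σ ≈ 8.98 MPa (tensile)

Equilibrium of a rigid end plate with no external load gives equal and opposite internal forces ±P in the two members. Since α_{nickel alloy} > α_{titanium alloy}, heating drives the nickel alloy into compression and the titanium alloy into tension.
Equating the net (thermal + elastic) strains gives |α₁ − α₂|·ΔT = P·[1/(A₁E₁) + 1/(A₂E₂)].
|α₁ − α₂|·ΔT = 4.1×10⁻⁶ × 39 = 0.0001599.
1/(A₁E₁) + 1/(A₂E₂) = 1/(700×209×10³) + 1/(1250×108×10³) = 1.424×10⁻⁸ N⁻¹.
P = 0.0001599 / 1.424×10⁻⁸ = 11230 N = 11.23 kN.
σ_{titanium alloy} = P/A₂ = 11230/1250 = 8.981 MPa, tensile.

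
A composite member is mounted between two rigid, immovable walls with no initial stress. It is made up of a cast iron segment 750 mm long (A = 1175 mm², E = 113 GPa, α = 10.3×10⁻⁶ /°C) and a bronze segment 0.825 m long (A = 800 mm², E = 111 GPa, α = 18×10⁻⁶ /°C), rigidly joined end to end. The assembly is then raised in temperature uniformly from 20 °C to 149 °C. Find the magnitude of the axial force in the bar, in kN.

If the supports were absent, the total length change would be Σ αᵢΔT Lᵢ = 10.3×10⁻⁶×129×750 + 18×10⁻⁶×129×825 = 2.912 mm.
The rigid supports impose zero overall length change; the single axial force P common to all segments must satisfy P Σ Lᵢ/(AᵢEᵢ) = δ_free.
The series flexibility is Σ Lᵢ/(AᵢEᵢ) = 750/(1175×113×10³) + 825/(800×111×10³) = 1.494×10⁻⁵ mm/N.
Hence P = δ_free / Σ(L/AE) = 2.912/1.494×10⁻⁵ = 194.9 kN (compressive).

P ≈ 195 kN (compressive)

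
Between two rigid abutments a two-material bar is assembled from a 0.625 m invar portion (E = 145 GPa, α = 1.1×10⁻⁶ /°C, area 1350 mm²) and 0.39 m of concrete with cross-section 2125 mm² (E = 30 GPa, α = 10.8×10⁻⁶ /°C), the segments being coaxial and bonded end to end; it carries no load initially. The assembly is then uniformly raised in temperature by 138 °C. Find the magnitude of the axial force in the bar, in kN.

P ≈ 72.6 kN (compressive)

Free thermal expansion of the whole bar: Σ αᵢΔT Lᵢ = 1.1×10⁻⁶×138×625 + 10.8×10⁻⁶×138×390 = 0.6761 mm.
The walls prevent any net length change, so an axial force P (same in every segment) develops. Compatibility: P · Σ Lᵢ/(AᵢEᵢ) = δ_free.
The series flexibility is Σ Lᵢ/(AᵢEᵢ) = 625/(1350×145×10³) + 390/(2125×30×10³) = 9.31×10⁻⁶ mm/N.
Hence P = δ_free / Σ(L/AE) = 0.6761/9.31×10⁻⁶ = 72.62 kN (compressive).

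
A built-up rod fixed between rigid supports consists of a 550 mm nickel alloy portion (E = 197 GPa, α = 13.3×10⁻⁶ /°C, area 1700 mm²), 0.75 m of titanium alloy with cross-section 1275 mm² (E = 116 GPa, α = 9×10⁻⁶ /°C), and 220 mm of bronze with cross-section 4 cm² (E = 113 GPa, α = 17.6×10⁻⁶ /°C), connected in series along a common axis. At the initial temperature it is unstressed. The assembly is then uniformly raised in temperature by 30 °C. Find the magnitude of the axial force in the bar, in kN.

If the supports were absent, the total length change would be Σ αᵢΔT Lᵢ = 13.3×10⁻⁶×30×550 + 9×10⁻⁶×30×750 + 17.6×10⁻⁶×30×220 = 0.5381 mm.
Since the ends are fixed, an axial force P builds up, equal in every segment, with P · Σ Lᵢ/(AᵢEᵢ) = δ_free.
The series flexibility is Σ Lᵢ/(AᵢEᵢ) = 550/(1700×197×10³) + 750/(1275×116×10³) + 220/(400×113×10³) = 1.158×10⁻⁵ mm/N.
P = 0.5381 / 1.158×10⁻⁵ = 46470 N = 46.47 kN, compressive.

P ≈ 46.5 kN (compressive)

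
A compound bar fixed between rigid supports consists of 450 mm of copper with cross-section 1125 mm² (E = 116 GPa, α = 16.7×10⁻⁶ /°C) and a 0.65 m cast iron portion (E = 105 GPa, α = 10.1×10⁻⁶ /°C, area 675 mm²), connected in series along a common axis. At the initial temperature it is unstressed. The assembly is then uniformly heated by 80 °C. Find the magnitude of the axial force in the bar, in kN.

P ≈ 89.3 kN (compressive)

With the walls removed the bar would change length by δ_free = Σ αᵢΔT Lᵢ = 16.7×10⁻⁶×80×450 + 10.1×10⁻⁶×80×650 = 1.126 mm.
Since the ends are fixed, an axial force P builds up, equal in every segment, with P · Σ Lᵢ/(AᵢEᵢ) = δ_free.
The series flexibility is Σ Lᵢ/(AᵢEᵢ) = 450/(1125×116×10³) + 650/(675×105×10³) = 1.262×10⁻⁵ mm/N.
P = 1.126 / 1.262×10⁻⁵ = 89260 N = 89.26 kN, compressive.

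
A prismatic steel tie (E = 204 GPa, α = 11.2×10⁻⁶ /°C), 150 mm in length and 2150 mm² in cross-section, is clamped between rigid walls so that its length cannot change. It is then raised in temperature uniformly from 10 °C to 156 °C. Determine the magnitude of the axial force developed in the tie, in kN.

P ≈ 717 kN (compressive)

The ends cannot move, so σ = EαΔT = 204×10³ × 11.2×10⁻⁶ × 146 = 333.6 MPa.
Axial force P = σA = 333.6 × 2150 = 717200 N = 717.2 kN, compressive.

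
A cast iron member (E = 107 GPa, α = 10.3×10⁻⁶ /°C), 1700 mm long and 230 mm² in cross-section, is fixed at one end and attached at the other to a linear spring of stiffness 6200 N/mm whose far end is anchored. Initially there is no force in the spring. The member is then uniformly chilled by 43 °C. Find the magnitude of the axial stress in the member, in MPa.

σ ≈ 14.2 MPa (tensile)

Free thermal contraction: δ_free = αΔT L = 10.3×10⁻⁶ × 43 × 1700 = 0.7529 mm.
With a force P in the spring, the elastic change of the member is PL/(AE) and that of the spring is P/k; compatibility requires their sum to equal δ_free.
So P = δ_free / [L/(AE) + 1/k] = 0.7529 / [ 1700/(230×107×10³) + 1/(6200) ].
P = 0.7529 / 0.0002304 = 3268 N.
σ = P/A = 3268/230 = 14.21 MPa.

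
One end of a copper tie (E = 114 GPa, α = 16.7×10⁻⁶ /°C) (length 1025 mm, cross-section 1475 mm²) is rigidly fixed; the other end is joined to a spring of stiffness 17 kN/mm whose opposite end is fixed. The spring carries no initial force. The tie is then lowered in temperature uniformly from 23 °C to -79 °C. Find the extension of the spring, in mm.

δ ≈ 1.58 mm

If the spring were absent the tie would shorten by αΔT L = 16.7×10⁻⁶ × 102 × 1025 = 1.746 mm.
With a force P in the spring, the elastic change of the tie is PL/(AE) and that of the spring is P/k; compatibility requires their sum to equal δ_free.
So P = δ_free / [L/(AE) + 1/k] = 1.746 / [ 1025/(1475×114×10³) + 1/(17×10³) ].
P = 1.746 / 6.492×10⁻⁵ = 26890 N.
Spring extension = P/k = 26890/(17×10³) = 1.582 mm.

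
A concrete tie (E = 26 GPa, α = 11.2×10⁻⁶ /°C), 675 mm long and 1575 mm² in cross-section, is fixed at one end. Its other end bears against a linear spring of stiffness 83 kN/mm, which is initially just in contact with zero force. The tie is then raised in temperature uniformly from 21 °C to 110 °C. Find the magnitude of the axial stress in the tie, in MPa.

The unrestrained thermal change is αΔT L = 11.2×10⁻⁶ × 89 × 675 = 0.6728 mm.
With a force P in the spring, the elastic change of the tie is PL/(AE) and that of the spring is P/k; compatibility requires their sum to equal δ_free.
So P = δ_free / [L/(AE) + 1/k] = 0.6728 / [ 675/(1575×26×10³) + 1/(83×10³) ].
P = 0.6728 / 2.853×10⁻⁵ = 23580 N.
σ = P/A = 23580/1575 = 14.97 MPa.

σ ≈ 15 MPa (compressive)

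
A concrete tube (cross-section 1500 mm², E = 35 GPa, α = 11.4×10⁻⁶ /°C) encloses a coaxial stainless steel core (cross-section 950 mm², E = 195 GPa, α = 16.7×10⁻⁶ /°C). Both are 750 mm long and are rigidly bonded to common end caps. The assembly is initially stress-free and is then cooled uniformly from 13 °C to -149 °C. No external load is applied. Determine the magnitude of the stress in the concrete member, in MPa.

σ ≈ 23.4 MPa (compressive)

Both members must finish at the same length. With the larger α, the stainless steel tends to over-contract; the plates restrain it, putting the stainless steel in tension and the concrete in compression. With no external load the two internal forces are equal and opposite, magnitude P.
Equating the net (thermal + elastic) strains gives |α₁ − α₂|·ΔT = P·[1/(A₁E₁) + 1/(A₂E₂)].
|α₁ − α₂|·ΔT = 5.3×10⁻⁶ × 162 = 0.0008586.
1/(A₁E₁) + 1/(A₂E₂) = 1/(1500×35×10³) + 1/(950×195×10³) = 2.445×10⁻⁸ N⁻¹.
So P = 0.0008586 / 2.445×10⁻⁸ = 35.12 kN.
σ_{concrete} = P/A₁ = 35120/1500 = 23.42 MPa, compressive.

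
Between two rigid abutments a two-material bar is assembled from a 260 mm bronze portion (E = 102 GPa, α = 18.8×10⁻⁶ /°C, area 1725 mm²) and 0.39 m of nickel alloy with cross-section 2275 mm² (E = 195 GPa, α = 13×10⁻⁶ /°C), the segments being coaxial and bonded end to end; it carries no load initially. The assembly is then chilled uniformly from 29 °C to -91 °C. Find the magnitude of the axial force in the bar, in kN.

If the supports were absent, the total length change would be Σ αᵢΔT Lᵢ = 18.8×10⁻⁶×120×260 + 13×10⁻⁶×120×390 = 1.195 mm.
The rigid supports impose zero overall length change; the single axial force P common to all segments must satisfy P Σ Lᵢ/(AᵢEᵢ) = δ_free.
The series flexibility is Σ Lᵢ/(AᵢEᵢ) = 260/(1725×102×10³) + 390/(2275×195×10³) = 2.357×10⁻⁶ mm/N.
So P = 1.195 / 2.357×10⁻⁶ = 507 kN, tensile.

P ≈ 507 kN (tensile)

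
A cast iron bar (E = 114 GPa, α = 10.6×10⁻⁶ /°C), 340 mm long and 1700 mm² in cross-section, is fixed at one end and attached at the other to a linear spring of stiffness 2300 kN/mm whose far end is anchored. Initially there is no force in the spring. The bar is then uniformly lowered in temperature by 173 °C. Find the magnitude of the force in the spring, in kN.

P ≈ 285 kN

If the spring were absent the bar would shorten by αΔT L = 10.6×10⁻⁶ × 173 × 340 = 0.6235 mm.
With a force P in the spring, the elastic change of the bar is PL/(AE) and that of the spring is P/k; compatibility requires their sum to equal δ_free.
So P = δ_free / [L/(AE) + 1/k] = 0.6235 / [ 340/(1700×114×10³) + 1/(2300×10³) ].
P = 0.6235 / 2.189×10⁻⁶ = 284800 N.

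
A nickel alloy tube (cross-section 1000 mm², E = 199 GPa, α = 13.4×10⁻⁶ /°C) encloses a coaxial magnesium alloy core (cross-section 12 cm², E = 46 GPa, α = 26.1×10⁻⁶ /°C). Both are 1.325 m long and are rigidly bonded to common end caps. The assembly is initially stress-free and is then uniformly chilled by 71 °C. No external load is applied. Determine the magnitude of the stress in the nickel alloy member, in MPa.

The magnesium alloy has the larger α, so on cooling it would change length more than the nickel alloy if both were free. The rigid plates force a common final length, so the magnesium alloy is put into tension and the nickel alloy into compression, with equal and opposite forces P (no external load).
Compatibility of the two members (thermal + elastic change equal): (α₁ − α₂)ΔT = P·[1/(A₁E₁) + 1/(A₂E₂)].
|α₁ − α₂|·ΔT = 12.7×10⁻⁶ × 71 = 0.0009017.
1/(A₁E₁) + 1/(A₂E₂) = 1/(1000×199×10³) + 1/(1200×46×10³) = 2.314×10⁻⁸ N⁻¹.
So P = 0.0009017 / 2.314×10⁻⁸ = 38.97 kN.
σ_{nickel alloy} = P/A₁ = 38970/1000 = 38.97 MPa, compressive.

σ ≈ 39 MPa (compressive)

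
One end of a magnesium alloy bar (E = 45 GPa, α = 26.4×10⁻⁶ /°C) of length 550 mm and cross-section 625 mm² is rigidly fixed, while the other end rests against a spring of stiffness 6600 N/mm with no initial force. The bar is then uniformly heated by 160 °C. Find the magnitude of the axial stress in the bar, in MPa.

σ ≈ 21.7 MPa (compressive)

The unrestrained thermal change is αΔT L = 26.4×10⁻⁶ × 160 × 550 = 2.323 mm.
Let P be the compressive force at the spring. The bar shortens elastically by PL/(AE) and the spring compresses by P/k; together these equal δ_free.
P [ L/(AE) + 1/k ] = δ_free → P [ 550/(625×45×10³) + 1/(6600) ] = 2.323.
P = 2.323 / 0.0001711 = 13580 N.
σ = P/A = 13580/625 = 21.73 MPa.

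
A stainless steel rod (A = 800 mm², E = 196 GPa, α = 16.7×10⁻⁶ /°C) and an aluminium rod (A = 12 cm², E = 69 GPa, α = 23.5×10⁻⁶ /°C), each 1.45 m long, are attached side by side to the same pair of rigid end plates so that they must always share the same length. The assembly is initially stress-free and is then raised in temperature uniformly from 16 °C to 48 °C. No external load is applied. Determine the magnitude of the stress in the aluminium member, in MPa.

σ ≈ 9.83 MPa (compressive)

The aluminium has the larger α, so on heating it would change length more than the stainless steel if both were free. The rigid plates force a common final length, so the aluminium is put into compression and the stainless steel into tension, with equal and opposite forces P (no external load).
Setting the final lengths equal and cancelling L: (α₁ − α₂)ΔT = P/(A₁E₁) + P/(A₂E₂).
|α₁ − α₂|·ΔT = 6.8×10⁻⁶ × 32 = 0.0002176.
1/(A₁E₁) + 1/(A₂E₂) = 1/(800×196×10³) + 1/(1200×69×10³) = 1.845×10⁻⁸ N⁻¹.
P = 0.0002176 / 1.845×10⁻⁸ = 11790 N = 11.79 kN.
σ_{aluminium} = P/A₂ = 11790/1200 = 9.826 MPa, compressive.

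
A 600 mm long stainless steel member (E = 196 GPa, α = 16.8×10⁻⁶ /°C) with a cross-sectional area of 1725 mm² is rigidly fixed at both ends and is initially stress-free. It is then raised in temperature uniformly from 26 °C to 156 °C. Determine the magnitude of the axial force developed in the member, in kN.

P ≈ 738 kN (compressive)

The ends cannot move, so σ = EαΔT = 196×10³ × 16.8×10⁻⁶ × 130 = 428.1 MPa.
P = AEαΔT = 1725 × 196×10³ × 16.8×10⁻⁶ × 130 = 738.4 kN (compressive).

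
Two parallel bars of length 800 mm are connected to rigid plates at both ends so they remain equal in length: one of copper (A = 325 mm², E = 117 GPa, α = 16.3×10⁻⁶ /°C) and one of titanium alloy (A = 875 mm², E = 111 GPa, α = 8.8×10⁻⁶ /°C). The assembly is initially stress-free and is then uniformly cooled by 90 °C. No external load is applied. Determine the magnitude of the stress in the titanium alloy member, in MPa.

σ ≈ 21.1 MPa (compressive)

The copper has the larger α, so on cooling it would change length more than the titanium alloy if both were free. The rigid plates force a common final length, so the copper is put into tension and the titanium alloy into compression, with equal and opposite forces P (no external load).
Compatibility of the two members (thermal + elastic change equal): (α₁ − α₂)ΔT = P·[1/(A₁E₁) + 1/(A₂E₂)].
|α₁ − α₂|·ΔT = 7.5×10⁻⁶ × 90 = 0.000675.
1/(A₁E₁) + 1/(A₂E₂) = 1/(325×117×10³) + 1/(875×111×10³) = 3.659×10⁻⁸ N⁻¹.
P = 0.000675 / 3.659×10⁻⁸ = 18450 N = 18.45 kN.
σ_{titanium alloy} = P/A₂ = 18450/875 = 21.08 MPa, compressive.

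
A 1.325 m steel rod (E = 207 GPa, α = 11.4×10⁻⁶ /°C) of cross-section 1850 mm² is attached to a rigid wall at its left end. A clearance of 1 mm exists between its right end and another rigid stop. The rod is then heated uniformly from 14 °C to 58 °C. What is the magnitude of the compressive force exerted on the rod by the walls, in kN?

Free thermal elongation = αΔT L = 11.4×10⁻⁶ × 44 × 1325 = 0.6646 mm.
This is smaller than the 1 mm clearance, so the rod expands freely without reaching the stop — the stress is zero.

P ≈ 0 kN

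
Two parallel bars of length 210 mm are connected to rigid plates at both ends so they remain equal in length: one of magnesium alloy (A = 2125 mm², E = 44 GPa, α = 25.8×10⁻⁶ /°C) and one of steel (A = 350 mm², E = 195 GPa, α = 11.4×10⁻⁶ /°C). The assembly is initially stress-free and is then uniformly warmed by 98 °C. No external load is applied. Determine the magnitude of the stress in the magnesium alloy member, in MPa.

σ ≈ 26.2 MPa (compressive)

The magnesium alloy has the larger α, so on heating it would change length more than the steel if both were free. The rigid plates force a common final length, so the magnesium alloy is put into compression and the steel into tension, with equal and opposite forces P (no external load).
Setting the final lengths equal and cancelling L: (α₁ − α₂)ΔT = P/(A₁E₁) + P/(A₂E₂).
|α₁ − α₂|·ΔT = 14.4×10⁻⁶ × 98 = 0.001411.
1/(A₁E₁) + 1/(A₂E₂) = 1/(2125×44×10³) + 1/(350×195×10³) = 2.535×10⁻⁸ N⁻¹.
P = 0.001411 / 2.535×10⁻⁸ = 55670 N = 55.67 kN.
σ_{magnesium alloy} = P/A₁ = 55670/2125 = 26.2 MPa, compressive.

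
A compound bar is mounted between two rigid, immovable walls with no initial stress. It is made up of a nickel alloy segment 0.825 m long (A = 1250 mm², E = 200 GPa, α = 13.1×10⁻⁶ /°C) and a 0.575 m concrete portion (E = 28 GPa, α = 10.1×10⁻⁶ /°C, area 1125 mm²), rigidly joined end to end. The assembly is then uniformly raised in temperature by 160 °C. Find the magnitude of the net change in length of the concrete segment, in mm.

|ΔL| ≈ 1.32 mm

With the walls removed the bar would change length by δ_free = Σ αᵢΔT Lᵢ = 13.1×10⁻⁶×160×825 + 10.1×10⁻⁶×160×575 = 2.658 mm.
The walls prevent any net length change, so an axial force P (same in every segment) develops. Compatibility: P · Σ Lᵢ/(AᵢEᵢ) = δ_free.
The series flexibility is Σ Lᵢ/(AᵢEᵢ) = 825/(1250×200×10³) + 575/(1125×28×10³) = 2.155×10⁻⁵ mm/N.
P = 2.658 / 2.155×10⁻⁵ = 123300 N = 123.3 kN, compressive.
For the concrete segment, free thermal change = 10.1×10⁻⁶×160×575 = 0.9292 mm and elastic change from P = 123300×575/(1125×28×10³) = 2.251 mm; these oppose, so the net change is 1.32 mm (segment shortens).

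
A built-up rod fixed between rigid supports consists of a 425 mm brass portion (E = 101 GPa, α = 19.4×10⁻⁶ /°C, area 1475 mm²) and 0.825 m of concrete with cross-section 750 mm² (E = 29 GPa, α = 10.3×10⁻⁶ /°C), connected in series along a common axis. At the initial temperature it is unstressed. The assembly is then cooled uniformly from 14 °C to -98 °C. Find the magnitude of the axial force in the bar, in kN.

P ≈ 46 kN (tensile)

Free thermal contraction of the whole bar: Σ αᵢΔT Lᵢ = 19.4×10⁻⁶×112×425 + 10.3×10⁻⁶×112×825 = 1.875 mm.
The walls prevent any net length change, so an axial force P (same in every segment) develops. Compatibility: P · Σ Lᵢ/(AᵢEᵢ) = δ_free.
Σ Lᵢ/(AᵢEᵢ) = 425/(1475×101×10³) + 825/(750×29×10³) = 4.078×10⁻⁵ mm/N.
P = 1.875 / 4.078×10⁻⁵ = 45980 N = 45.98 kN, tensile.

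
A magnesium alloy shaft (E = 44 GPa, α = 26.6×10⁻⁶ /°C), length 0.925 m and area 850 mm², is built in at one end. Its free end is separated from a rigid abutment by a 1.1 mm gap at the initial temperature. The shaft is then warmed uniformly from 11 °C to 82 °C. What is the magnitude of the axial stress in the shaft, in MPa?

σ ≈ 30.8 MPa (compressive)

Free thermal elongation = αΔT L = 26.6×10⁻⁶ × 71 × 925 = 1.747 mm.
The gap closes (δ_free > 1.1 mm) and the wall then resists a further 1.747 − 1.1 = 0.647 mm of expansion.
That suppressed elongation corresponds to σ = E·Δ/L = 44×10³ × 0.647/925 = 30.77 MPa.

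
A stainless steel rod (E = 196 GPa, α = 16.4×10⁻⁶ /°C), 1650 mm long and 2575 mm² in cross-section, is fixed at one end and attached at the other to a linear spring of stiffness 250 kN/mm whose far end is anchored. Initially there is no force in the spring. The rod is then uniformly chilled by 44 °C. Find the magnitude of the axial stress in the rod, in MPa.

σ ≈ 63.6 MPa (tensile)

If the spring were absent the rod would shorten by αΔT L = 16.4×10⁻⁶ × 44 × 1650 = 1.191 mm.
Let P be the tensile force in the spring. The rod extends elastically by PL/(AE) and the spring stretches by P/k; together these equal δ_free.
So P = δ_free / [L/(AE) + 1/k] = 1.191 / [ 1650/(2575×196×10³) + 1/(250×10³) ].
P = 1.191 / 7.269×10⁻⁶ = 163800 N.
σ = P/A = 163800/2575 = 63.61 MPa.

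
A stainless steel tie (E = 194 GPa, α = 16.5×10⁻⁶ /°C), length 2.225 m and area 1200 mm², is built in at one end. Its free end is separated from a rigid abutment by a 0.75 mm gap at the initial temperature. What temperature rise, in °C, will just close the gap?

Contact occurs when the free expansion equals the gap: αΔT L = 0.75 mm.
So ΔT = g/(αL) = 0.75/(16.5×10⁻⁶ × 2225) = 20.43 °C.

ΔT ≈ 20.4 °C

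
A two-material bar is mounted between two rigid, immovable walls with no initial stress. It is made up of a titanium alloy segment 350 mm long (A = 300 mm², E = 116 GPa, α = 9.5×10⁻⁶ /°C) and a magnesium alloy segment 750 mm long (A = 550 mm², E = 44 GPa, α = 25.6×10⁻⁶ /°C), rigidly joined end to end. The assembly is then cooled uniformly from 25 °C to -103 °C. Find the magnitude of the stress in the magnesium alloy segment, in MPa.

σ ≈ 128 MPa (tensile)

If the supports were absent, the total length change would be Σ αᵢΔT Lᵢ = 9.5×10⁻⁶×128×350 + 25.6×10⁻⁶×128×750 = 2.883 mm.
The rigid supports impose zero overall length change; the single axial force P common to all segments must satisfy P Σ Lᵢ/(AᵢEᵢ) = δ_free.
Σ Lᵢ/(AᵢEᵢ) = 350/(300×116×10³) + 750/(550×44×10³) = 4.105×10⁻⁵ mm/N.
P = 2.883 / 4.105×10⁻⁵ = 70240 N = 70.24 kN, tensile.
σ_{magnesium alloy} = P / A = 70240 / 550 = 127.7 MPa.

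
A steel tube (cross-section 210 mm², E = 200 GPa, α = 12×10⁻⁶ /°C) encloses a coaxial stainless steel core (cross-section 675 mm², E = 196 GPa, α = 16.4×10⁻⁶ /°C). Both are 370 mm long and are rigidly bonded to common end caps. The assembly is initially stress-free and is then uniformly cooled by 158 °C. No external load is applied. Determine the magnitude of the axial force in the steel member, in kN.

P ≈ 22.2 kN (compressive in the steel)

Equilibrium of a rigid end plate with no external load gives equal and opposite internal forces ±P in the two members. Since α_{stainless steel} > α_{steel}, cooling drives the stainless steel into tension and the steel into compression.
Setting the final lengths equal and cancelling L: (α₁ − α₂)ΔT = P/(A₁E₁) + P/(A₂E₂).
|α₁ − α₂|·ΔT = 4.4×10⁻⁶ × 158 = 0.0006952.
1/(A₁E₁) + 1/(A₂E₂) = 1/(210×200×10³) + 1/(675×196×10³) = 3.137×10⁻⁸ N⁻¹.
So P = 0.0006952 / 3.137×10⁻⁸ = 22.16 kN.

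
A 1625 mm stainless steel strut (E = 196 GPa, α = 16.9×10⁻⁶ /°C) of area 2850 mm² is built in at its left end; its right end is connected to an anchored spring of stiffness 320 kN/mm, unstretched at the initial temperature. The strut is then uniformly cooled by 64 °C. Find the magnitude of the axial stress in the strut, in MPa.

The unrestrained thermal change is αΔT L = 16.9×10⁻⁶ × 64 × 1625 = 1.758 mm.
Let P be the tensile force in the spring. The strut extends elastically by PL/(AE) and the spring stretches by P/k; together these equal δ_free.
So P = δ_free / [L/(AE) + 1/k] = 1.758 / [ 1625/(2850×196×10³) + 1/(320×10³) ].
P = 1.758 / 6.034×10⁻⁶ = 291300 N.
σ = P/A = 291300/2850 = 102.2 MPa.

σ ≈ 102 MPa (tensile)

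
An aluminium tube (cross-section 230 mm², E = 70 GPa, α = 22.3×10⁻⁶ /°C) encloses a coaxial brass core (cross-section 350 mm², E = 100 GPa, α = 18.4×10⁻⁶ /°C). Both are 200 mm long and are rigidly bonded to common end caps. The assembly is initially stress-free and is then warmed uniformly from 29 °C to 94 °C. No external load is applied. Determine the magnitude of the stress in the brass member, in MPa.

σ ≈ 7.99 MPa (tensile)

The aluminium has the larger α, so on heating it would change length more than the brass if both were free. The rigid plates force a common final length, so the aluminium is put into compression and the brass into tension, with equal and opposite forces P (no external load).
Equating the net (thermal + elastic) strains gives |α₁ − α₂|·ΔT = P·[1/(A₁E₁) + 1/(A₂E₂)].
|α₁ − α₂|·ΔT = 3.9×10⁻⁶ × 65 = 0.0002535.
1/(A₁E₁) + 1/(A₂E₂) = 1/(230×70×10³) + 1/(350×100×10³) = 9.068×10⁻⁸ N⁻¹.
P = 0.0002535 / 9.068×10⁻⁸ = 2795 N = 2.795 kN.
σ_{brass} = P/A₂ = 2795/350 = 7.987 MPa, tensile.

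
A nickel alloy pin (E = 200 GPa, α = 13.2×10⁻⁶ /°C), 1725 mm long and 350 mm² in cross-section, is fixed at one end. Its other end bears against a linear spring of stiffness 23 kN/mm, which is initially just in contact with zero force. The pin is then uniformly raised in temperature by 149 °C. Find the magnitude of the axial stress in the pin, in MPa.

σ ≈ 142 MPa (compressive)

Free thermal expansion: δ_free = αΔT L = 13.2×10⁻⁶ × 149 × 1725 = 3.393 mm.
Let P be the compressive force at the spring. The pin shortens elastically by PL/(AE) and the spring compresses by P/k; together these equal δ_free.
P [ L/(AE) + 1/k ] = δ_free → P [ 1725/(350×200×10³) + 1/(23×10³) ] = 3.393.
P = 3.393 / 6.812×10⁻⁵ = 49800 N.
σ = P/A = 49800/350 = 142.3 MPa.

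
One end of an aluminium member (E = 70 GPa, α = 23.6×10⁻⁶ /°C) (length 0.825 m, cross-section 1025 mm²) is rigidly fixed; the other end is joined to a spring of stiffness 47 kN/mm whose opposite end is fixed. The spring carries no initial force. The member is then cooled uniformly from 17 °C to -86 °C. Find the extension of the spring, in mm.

The unrestrained thermal change is αΔT L = 23.6×10⁻⁶ × 103 × 825 = 2.005 mm.
Let P be the tensile force in the spring. The member extends elastically by PL/(AE) and the spring stretches by P/k; together these equal δ_free.
P [ L/(AE) + 1/k ] = δ_free → P [ 825/(1025×70×10³) + 1/(47×10³) ] = 2.005.
P = 2.005 / 3.277×10⁻⁵ = 61190 N.
Spring extension = P/k = 61190/(47×10³) = 1.302 mm.

δ ≈ 1.3 mm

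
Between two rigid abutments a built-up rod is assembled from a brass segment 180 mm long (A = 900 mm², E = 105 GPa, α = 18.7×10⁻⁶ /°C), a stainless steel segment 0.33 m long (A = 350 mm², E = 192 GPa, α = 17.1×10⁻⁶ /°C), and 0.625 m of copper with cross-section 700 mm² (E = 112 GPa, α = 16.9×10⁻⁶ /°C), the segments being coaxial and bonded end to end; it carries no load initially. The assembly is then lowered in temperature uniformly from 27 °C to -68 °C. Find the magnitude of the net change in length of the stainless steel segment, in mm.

If the supports were absent, the total length change would be Σ αᵢΔT Lᵢ = 18.7×10⁻⁶×95×180 + 17.1×10⁻⁶×95×330 + 16.9×10⁻⁶×95×625 = 1.859 mm.
Since the ends are fixed, an axial force P builds up, equal in every segment, with P · Σ Lᵢ/(AᵢEᵢ) = δ_free.
The series flexibility is Σ Lᵢ/(AᵢEᵢ) = 180/(900×105×10³) + 330/(350×192×10³) + 625/(700×112×10³) = 1.479×10⁻⁵ mm/N.
Hence P = δ_free / Σ(L/AE) = 1.859/1.479×10⁻⁵ = 125.7 kN (tensile).
For the stainless steel segment, free thermal change = 17.1×10⁻⁶×95×330 = 0.5361 mm and elastic change from P = 125700×330/(350×192×10³) = 0.6174 mm; these oppose, so the net change is 0.0814 mm (segment lengthens).

|ΔL| ≈ 0.0814 mm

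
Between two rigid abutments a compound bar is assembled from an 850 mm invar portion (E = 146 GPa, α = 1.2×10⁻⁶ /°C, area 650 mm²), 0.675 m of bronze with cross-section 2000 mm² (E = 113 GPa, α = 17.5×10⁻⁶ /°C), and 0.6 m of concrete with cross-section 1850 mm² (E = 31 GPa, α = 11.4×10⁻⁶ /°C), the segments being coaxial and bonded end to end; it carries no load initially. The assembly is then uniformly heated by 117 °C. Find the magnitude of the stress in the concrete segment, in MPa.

σ ≈ 55.5 MPa (compressive)

If the supports were absent, the total length change would be Σ αᵢΔT Lᵢ = 1.2×10⁻⁶×117×850 + 17.5×10⁻⁶×117×675 + 11.4×10⁻⁶×117×600 = 2.302 mm.
The walls prevent any net length change, so an axial force P (same in every segment) develops. Compatibility: P · Σ Lᵢ/(AᵢEᵢ) = δ_free.
The series flexibility is Σ Lᵢ/(AᵢEᵢ) = 850/(650×146×10³) + 675/(2000×113×10³) + 600/(1850×31×10³) = 2.241×10⁻⁵ mm/N.
So P = 2.302 / 2.241×10⁻⁵ = 102.7 kN, compressive.
σ_{concrete} = P / A = 102700 / 1850 = 55.53 MPa.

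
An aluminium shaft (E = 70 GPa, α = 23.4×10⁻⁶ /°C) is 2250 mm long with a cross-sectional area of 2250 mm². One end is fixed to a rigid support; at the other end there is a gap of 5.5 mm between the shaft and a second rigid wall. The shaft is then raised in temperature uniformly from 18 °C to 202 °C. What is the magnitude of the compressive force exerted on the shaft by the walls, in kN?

Unrestrained expansion: δ_free = αΔT L = 23.4×10⁻⁶ × 184 × 2250 = 9.688 mm.
The gap closes (δ_free > 5.5 mm) and the wall then resists a further 9.688 − 5.5 = 4.188 mm of expansion.
That suppressed elongation corresponds to σ = E·Δ/L = 70×10³ × 4.188/2250 = 130.3 MPa.
P = σA = 130.3 × 2250 = 293.1 kN.

P ≈ 293 kN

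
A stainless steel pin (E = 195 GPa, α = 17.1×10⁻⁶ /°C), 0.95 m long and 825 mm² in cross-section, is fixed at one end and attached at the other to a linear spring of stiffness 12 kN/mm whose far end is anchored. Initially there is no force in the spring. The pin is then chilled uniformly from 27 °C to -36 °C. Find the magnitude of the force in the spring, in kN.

If the spring were absent the pin would shorten by αΔT L = 17.1×10⁻⁶ × 63 × 950 = 1.023 mm.
With a force P in the spring, the elastic change of the pin is PL/(AE) and that of the spring is P/k; compatibility requires their sum to equal δ_free.
P [ L/(AE) + 1/k ] = δ_free → P [ 950/(825×195×10³) + 1/(12×10³) ] = 1.023.
P = 1.023 / 8.924×10⁻⁵ = 11470 N.

P ≈ 11.5 kN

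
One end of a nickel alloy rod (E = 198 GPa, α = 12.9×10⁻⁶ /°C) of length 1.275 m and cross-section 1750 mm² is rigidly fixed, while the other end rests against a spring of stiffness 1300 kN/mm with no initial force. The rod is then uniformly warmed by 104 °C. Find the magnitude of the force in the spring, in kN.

P ≈ 384 kN

Free thermal expansion: δ_free = αΔT L = 12.9×10⁻⁶ × 104 × 1275 = 1.711 mm.
Let P be the compressive force at the spring. The rod shortens elastically by PL/(AE) and the spring compresses by P/k; together these equal δ_free.
So P = δ_free / [L/(AE) + 1/k] = 1.711 / [ 1275/(1750×198×10³) + 1/(1300×10³) ].
P = 1.711 / 4.449×10⁻⁶ = 384500 N.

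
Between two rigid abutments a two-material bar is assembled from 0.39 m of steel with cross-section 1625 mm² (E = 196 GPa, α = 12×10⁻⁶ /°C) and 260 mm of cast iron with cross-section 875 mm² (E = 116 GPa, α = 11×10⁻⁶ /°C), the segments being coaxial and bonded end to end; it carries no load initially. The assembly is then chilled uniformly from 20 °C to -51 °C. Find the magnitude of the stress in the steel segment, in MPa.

Free thermal contraction of the whole bar: Σ αᵢΔT Lᵢ = 12×10⁻⁶×71×390 + 11×10⁻⁶×71×260 = 0.5353 mm.
The walls prevent any net length change, so an axial force P (same in every segment) develops. Compatibility: P · Σ Lᵢ/(AᵢEᵢ) = δ_free.
The series flexibility is Σ Lᵢ/(AᵢEᵢ) = 390/(1625×196×10³) + 260/(875×116×10³) = 3.786×10⁻⁶ mm/N.
So P = 0.5353 / 3.786×10⁻⁶ = 141.4 kN, tensile.
σ_{steel} = P / A = 141400 / 1625 = 87.01 MPa.

σ ≈ 87 MPa (tensile)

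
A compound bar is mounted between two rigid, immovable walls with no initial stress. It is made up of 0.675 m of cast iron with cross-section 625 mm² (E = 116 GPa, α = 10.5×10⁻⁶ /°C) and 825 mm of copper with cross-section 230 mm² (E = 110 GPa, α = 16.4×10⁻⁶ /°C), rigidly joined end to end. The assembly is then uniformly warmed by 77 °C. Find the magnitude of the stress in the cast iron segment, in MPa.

If the supports were absent, the total length change would be Σ αᵢΔT Lᵢ = 10.5×10⁻⁶×77×675 + 16.4×10⁻⁶×77×825 = 1.588 mm.
Since the ends are fixed, an axial force P builds up, equal in every segment, with P · Σ Lᵢ/(AᵢEᵢ) = δ_free.
The series flexibility is Σ Lᵢ/(AᵢEᵢ) = 675/(625×116×10³) + 825/(230×110×10³) = 4.192×10⁻⁵ mm/N.
So P = 1.588 / 4.192×10⁻⁵ = 37.87 kN, compressive.
σ_{cast iron} = P / A = 37870 / 625 = 60.59 MPa.

σ ≈ 60.6 MPa (compressive)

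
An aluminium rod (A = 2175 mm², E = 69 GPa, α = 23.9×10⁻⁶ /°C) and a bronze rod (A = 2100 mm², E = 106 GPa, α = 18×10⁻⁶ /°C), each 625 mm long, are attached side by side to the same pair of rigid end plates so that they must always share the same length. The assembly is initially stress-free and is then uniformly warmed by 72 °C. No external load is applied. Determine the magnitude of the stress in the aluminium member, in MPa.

Equilibrium of a rigid end plate with no external load gives equal and opposite internal forces ±P in the two members. Since α_{aluminium} > α_{bronze}, heating drives the aluminium into compression and the bronze into tension.
Compatibility of the two members (thermal + elastic change equal): (α₁ − α₂)ΔT = P·[1/(A₁E₁) + 1/(A₂E₂)].
|α₁ − α₂|·ΔT = 5.9×10⁻⁶ × 72 = 0.0004248.
1/(A₁E₁) + 1/(A₂E₂) = 1/(2175×69×10³) + 1/(2100×106×10³) = 1.116×10⁻⁸ N⁻¹.
P = 0.0004248 / 1.116×10⁻⁸ = 38080 N = 38.08 kN.
σ_{aluminium} = P/A₁ = 38080/2175 = 17.51 MPa, compressive.

σ ≈ 17.5 MPa (compressive)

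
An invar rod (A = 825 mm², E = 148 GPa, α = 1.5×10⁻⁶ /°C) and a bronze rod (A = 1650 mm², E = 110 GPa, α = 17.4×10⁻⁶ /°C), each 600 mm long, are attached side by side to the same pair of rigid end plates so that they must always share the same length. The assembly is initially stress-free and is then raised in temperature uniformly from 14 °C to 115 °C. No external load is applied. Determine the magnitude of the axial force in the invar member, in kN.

Both members must finish at the same length. With the larger α, the bronze tends to over-expand; the plates restrain it, putting the bronze in compression and the invar in tension. With no external load the two internal forces are equal and opposite, magnitude P.
Setting the final lengths equal and cancelling L: (α₁ − α₂)ΔT = P/(A₁E₁) + P/(A₂E₂).
|α₁ − α₂|·ΔT = 15.9×10⁻⁶ × 101 = 0.001606.
1/(A₁E₁) + 1/(A₂E₂) = 1/(825×148×10³) + 1/(1650×110×10³) = 1.37×10⁻⁸ N⁻¹.
P = 0.001606 / 1.37×10⁻⁸ = 117200 N = 117.2 kN.

P ≈ 117 kN (tensile in the invar)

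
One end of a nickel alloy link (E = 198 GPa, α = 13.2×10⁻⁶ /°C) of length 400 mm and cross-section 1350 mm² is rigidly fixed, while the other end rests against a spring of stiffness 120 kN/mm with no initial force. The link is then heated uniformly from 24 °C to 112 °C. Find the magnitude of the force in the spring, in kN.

P ≈ 47.3 kN

Free thermal expansion: δ_free = αΔT L = 13.2×10⁻⁶ × 88 × 400 = 0.4646 mm.
With a force P in the spring, the elastic change of the link is PL/(AE) and that of the spring is P/k; compatibility requires their sum to equal δ_free.
P [ L/(AE) + 1/k ] = δ_free → P [ 400/(1350×198×10³) + 1/(120×10³) ] = 0.4646.
P = 0.4646 / 9.83×10⁻⁶ = 47270 N.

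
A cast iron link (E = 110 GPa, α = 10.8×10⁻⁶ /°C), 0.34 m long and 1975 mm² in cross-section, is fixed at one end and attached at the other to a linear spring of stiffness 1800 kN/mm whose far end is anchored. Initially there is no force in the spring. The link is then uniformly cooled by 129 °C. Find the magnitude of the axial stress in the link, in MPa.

If the spring were absent the link would shorten by αΔT L = 10.8×10⁻⁶ × 129 × 340 = 0.4737 mm.
Let P be the tensile force in the spring. The link extends elastically by PL/(AE) and the spring stretches by P/k; together these equal δ_free.
So P = δ_free / [L/(AE) + 1/k] = 0.4737 / [ 340/(1975×110×10³) + 1/(1800×10³) ].
P = 0.4737 / 2.121×10⁻⁶ = 223400 N.
σ = P/A = 223400/1975 = 113.1 MPa.

σ ≈ 113 MPa (tensile)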